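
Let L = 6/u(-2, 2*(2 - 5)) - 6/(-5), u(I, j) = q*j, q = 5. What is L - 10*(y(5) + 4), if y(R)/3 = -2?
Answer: 21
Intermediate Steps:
y(R) = -6 (y(R) = 3*(-2) = -6)
u(I, j) = 5*j
L = 1 (L = 6/((5*(2*(2 - 5)))) - 6/(-5) = 6/((5*(2*(-3)))) - 6*(-⅕) = 6/((5*(-6))) + 6/5 = 6/(-30) + 6/5 = 6*(-1/30) + 6/5 = -⅕ + 6/5 = 1)
L - 10*(y(5) + 4) = 1 - 10*(-6 + 4) = 1 - 10*(-2) = 1 + 20 = 21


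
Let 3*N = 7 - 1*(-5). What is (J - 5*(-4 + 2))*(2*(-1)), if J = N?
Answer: -28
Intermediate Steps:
N = 4 (N = (7 - 1*(-5))/3 = (7 + 5)/3 = (⅓)*12 = 4)
J = 4
(J - 5*(-4 + 2))*(2*(-1)) = (4 - 5*(-4 + 2))*(2*(-1)) = (4 - 5*(-2))*(-2) = (4 + 10)*(-2) = 14*(-2) = -28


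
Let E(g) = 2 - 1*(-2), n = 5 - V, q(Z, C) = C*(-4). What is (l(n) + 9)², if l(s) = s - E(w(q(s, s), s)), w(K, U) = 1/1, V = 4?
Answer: 36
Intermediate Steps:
q(Z, C) = -4*C
n = 1 (n = 5 - 1*4 = 5 - 4 = 1)
w(K, U) = 1
E(g) = 4 (E(g) = 2 + 2 = 4)
l(s) = -4 + s (l(s) = s - 1*4 = s - 4 = -4 + s)
(l(n) + 9)² = ((-4 + 1) + 9)² = (-3 + 9)² = 6² = 36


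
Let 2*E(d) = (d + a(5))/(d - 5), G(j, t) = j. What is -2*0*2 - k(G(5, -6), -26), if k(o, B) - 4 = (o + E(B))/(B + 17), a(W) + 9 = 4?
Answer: -61/18 ≈ -3.3889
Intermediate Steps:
a(W) = -5 (a(W) = -9 + 4 = -5)
E(d) = ½ (E(d) = ((d - 5)/(d - 5))/2 = ((-5 + d)/(-5 + d))/2 = (½)*1 = ½)
k(o, B) = 4 + (½ + o)/(17 + B) (k(o, B) = 4 + (o + ½)/(B + 17) = 4 + (½ + o)/(17 + B))
-2*0*2 - k(G(5, -6), -26) = -2*0*2 - (137/2 + 5 + 4*(-26))/(17 - 26) = 0*2 - (137/2 + 5 - 104)/(-9) = 0 - (-1)*(-61)/(9*2) = 0 - 1*61/18 = 0 - 61/18 = -61/18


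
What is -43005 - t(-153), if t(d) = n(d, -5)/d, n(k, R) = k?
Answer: -43006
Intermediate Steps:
t(d) = 1 (t(d) = d/d = 1)
-43005 - t(-153) = -43005 - 1*1 = -43005 - 1 = -43006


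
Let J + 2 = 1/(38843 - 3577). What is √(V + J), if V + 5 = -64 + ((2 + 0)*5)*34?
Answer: √334552848630/35266 ≈ 16.401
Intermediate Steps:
V = 271 (V = -5 + (-64 + ((2 + 0)*5)*34) = -5 + (-64 + (2*5)*34) = -5 + (-64 + 10*34) = -5 + (-64 + 340) = -5 + 276 = 271)
J = -70531/35266 (J = -2 + 1/(38843 - 3577) = -2 + 1/35266 = -70531/35266 ≈ -2.0000)
√(V + J) = √(271 - 70531/35266) = √(9486555/35266) = √334552848630/35266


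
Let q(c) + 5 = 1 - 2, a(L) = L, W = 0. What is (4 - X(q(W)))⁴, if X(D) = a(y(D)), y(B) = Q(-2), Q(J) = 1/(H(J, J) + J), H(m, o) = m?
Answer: 83521/256 ≈ 326.25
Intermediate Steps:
Q(J) = 1/(2*J) (Q(J) = 1/(J + J) = 1/(2*J))
y(B) = -¼ (y(B) = (½)/(-2) = (½)*(-½) = -¼)
q(c) = -6 (q(c) = -5 + (1 - 2) = -5 - 1 = -6)
X(D) = -¼
(4 - X(q(W)))⁴ = (4 - 1*(-¼))⁴ = (4 + ¼)⁴ = (17/4)⁴ = 83521/256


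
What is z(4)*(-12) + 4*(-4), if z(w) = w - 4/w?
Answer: -52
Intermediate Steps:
z(w) = w - 4/w
z(4)*(-12) + 4*(-4) = (4 - 4/4)*(-12) + 4*(-4) = (4 - 4*¼)*(-12) - 16 = (4 - 1)*(-12) - 16 = 3*(-12) - 16 = -36 - 16 = -52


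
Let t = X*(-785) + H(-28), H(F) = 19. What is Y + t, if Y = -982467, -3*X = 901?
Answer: -2240059/3 ≈ -7.4669e+5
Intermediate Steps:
X = -901/3 (X = -1/3*901 = -901/3 ≈ -300.33)
t = 707342/3 (t = -901/3*(-785) + 19 = 707285/3 + 19 = 707342/3 ≈ 2.3578e+5)
Y + t = -982467 + 707342/3 = -2240059/3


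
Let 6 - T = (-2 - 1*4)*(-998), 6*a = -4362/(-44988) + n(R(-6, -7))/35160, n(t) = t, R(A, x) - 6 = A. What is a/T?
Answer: -727/269118216 ≈ -2.7014e-6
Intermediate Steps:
R(A, x) = 6 + A
a = 727/44988 (a = (-4362/(-44988) + (6 - 6)/35160)/6 = (-4362*(-1/44988) + 0*(1/35160))/6 = (727/7498 + 0)/6 = (⅙)*(727/7498) = 727/44988 ≈ 0.016160)
T = -5982 (T = 6 - (-2 - 1*4)*(-998) = 6 - (-2 - 4)*(-998) = 6 - (-6)*(-998) = 6 - 1*5988 = 6 - 5988 = -5982)
a/T = (727/44988)/(-5982) = (727/44988)*(-1/5982) = -727/269118216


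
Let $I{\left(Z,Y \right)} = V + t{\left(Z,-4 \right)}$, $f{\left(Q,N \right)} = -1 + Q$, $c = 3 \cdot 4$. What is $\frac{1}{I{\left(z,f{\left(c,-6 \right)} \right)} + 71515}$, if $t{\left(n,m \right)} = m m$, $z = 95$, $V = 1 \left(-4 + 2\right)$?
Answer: $\frac{1}{71529} \approx 1.398 \cdot 10^{-5}$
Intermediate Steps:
$V = -2$ ($V = 1 \left(-2\right) = -2$)
$t{\left(n,m \right)} = m^{2}$
$c = 12$
$I{\left(Z,Y \right)} = 14$ ($I{\left(Z,Y \right)} = -2 + \left(-4\right)^{2} = -2 + 16 = 14$)
$\frac{1}{I{\left(z,f{\left(c,-6 \right)} \right)} + 71515} = \frac{1}{14 + 71515} = \frac{1}{71529}$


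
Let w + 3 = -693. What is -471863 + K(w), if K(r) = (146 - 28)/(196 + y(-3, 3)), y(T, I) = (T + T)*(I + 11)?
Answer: -26424269/56 ≈ -4.7186e+5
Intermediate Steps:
w = -696 (w = -3 - 693 = -696)
y(T, I) = 2*T*(11 + I) (y(T, I) = (2*T)*(11 + I) = 2*T*(11 + I))
K(r) = 59/56 (K(r) = (146 - 28)/(196 + 2*(-3)*(11 + 3)) = 118/(196 + 2*(-3)*14) = 118/(196 - 84) = 118/112 = 118*(1/112) = 59/56)
-471863 + K(w) = -471863 + 59/56 = -26424269/56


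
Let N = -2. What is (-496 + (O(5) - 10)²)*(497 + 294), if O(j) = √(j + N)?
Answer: -310863 - 15820*√3 ≈ -3.3826e+5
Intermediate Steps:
O(j) = √(-2 + j) (O(j) = √(j - 2) = √(-2 + j))
(-496 + (O(5) - 10)²)*(497 + 294) = (-496 + (√(-2 + 5) - 10)²)*(497 + 294) = (-496 + (√3 - 10)²)*791 = (-496 + (-10 + √3)²)*791 = -392336 + 791*(-10 + √3)²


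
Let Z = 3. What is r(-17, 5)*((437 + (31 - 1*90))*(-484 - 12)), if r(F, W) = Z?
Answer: -562464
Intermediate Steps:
r(F, W) = 3
r(-17, 5)*((437 + (31 - 1*90))*(-484 - 12)) = 3*((437 + (31 - 1*90))*(-484 - 12)) = 3*((437 + (31 - 90))*(-496)) = 3*((437 - 59)*(-496)) = 3*(378*(-496)) = 3*(-187488) = -562464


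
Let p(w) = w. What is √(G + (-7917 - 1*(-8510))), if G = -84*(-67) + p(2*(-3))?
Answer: √6215 ≈ 78.835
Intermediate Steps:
G = 5622 (G = -84*(-67) + 2*(-3) = 5628 - 6 = 5622)
√(G + (-7917 - 1*(-8510))) = √(5622 + (-7917 - 1*(-8510))) = √(5622 + (-7917 + 8510)) = √(5622 + 593) = √6215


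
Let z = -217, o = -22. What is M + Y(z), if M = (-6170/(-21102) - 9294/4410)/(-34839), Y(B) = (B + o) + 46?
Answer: -17381312983357/90058640805 ≈ -193.00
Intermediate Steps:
Y(B) = 24 + B (Y(B) = (B - 22) + 46 = (-22 + B) + 46 = 24 + B)
M = 4692008/90058640805 (M = (-6170*(-1/21102) - 9294*1/4410)*(-1/34839) = (3085/10551 - 1549/735)*(-1/34839) = -4692008/2584995*(-1/34839) = 4692008/90058640805 ≈ 5.2099e-5)
M + Y(z) = 4692008/90058640805 + (24 - 217) = 4692008/90058640805 - 193 = -17381312983357/90058640805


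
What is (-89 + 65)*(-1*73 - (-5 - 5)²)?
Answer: 4152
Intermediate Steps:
(-89 + 65)*(-1*73 - (-5 - 5)²) = -24*(-73 - 1*(-10)²) = -24*(-73 - 1*100) = -24*(-73 - 100) = -24*(-173) = 4152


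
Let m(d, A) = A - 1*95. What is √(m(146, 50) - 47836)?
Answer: I*√47881 ≈ 218.82*I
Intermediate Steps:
m(d, A) = -95 + A (m(d, A) = A - 95 = -95 + A)
√(m(146, 50) - 47836) = √((-95 + 50) - 47836) = √(-45 - 47836) = √(-47881) = I*√47881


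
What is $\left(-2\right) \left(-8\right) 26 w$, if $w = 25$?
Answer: $10400$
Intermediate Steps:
$\left(-2\right) \left(-8\right) 26 w = \left(-2\right) \left(-8\right) 26 \cdot 25 = 16 \cdot 26 \cdot 25 = 416 \cdot 25 = 10400$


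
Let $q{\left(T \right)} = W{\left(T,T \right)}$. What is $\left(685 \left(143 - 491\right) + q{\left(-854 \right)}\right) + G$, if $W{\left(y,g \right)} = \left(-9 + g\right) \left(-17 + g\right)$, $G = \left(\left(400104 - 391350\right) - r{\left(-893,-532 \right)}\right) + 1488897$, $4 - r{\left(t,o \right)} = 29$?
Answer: $2010969$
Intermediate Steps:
$r{\left(t,o \right)} = -25$ ($r{\left(t,o \right)} = 4 - 29 = -25$)
$G = 1497676$ ($G = \left(\left(400104 - 391350\right) - -25\right) + 1488897 = \left(\left(400104 - 391350\right) + 25\right) + 1488897 = \left(8754 + 25\right) + 1488897 = 8779 + 1488897 = 1497676$)
$W{\left(y,g \right)} = \left(-17 + g\right) \left(-9 + g\right)$
$q{\left(T \right)} = 153 + T^{2} - 26 T$
$\left(685 \left(143 - 491\right) + q{\left(-854 \right)}\right) + G = \left(685 \left(143 - 491\right) + \left(153 + \left(-854\right)^{2} - -22204\right)\right) + 1497676 = \left(685 \left(-348\right) + \left(153 + 729316 + 22204\right)\right) + 1497676 = \left(-238380 + 751673\right) + 1497676 = 513293 + 1497676 = 2010969$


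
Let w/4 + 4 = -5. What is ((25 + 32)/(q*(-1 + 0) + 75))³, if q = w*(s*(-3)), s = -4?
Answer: 6859/4826809 ≈ 0.0014210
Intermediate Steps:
w = -36 (w = -16 + 4*(-5) = -16 - 20 = -36)
q = -432 (q = -(-144)*(-3) = -36*12 = -432)
((25 + 32)/(q*(-1 + 0) + 75))³ = ((25 + 32)/(-432*(-1 + 0) + 75))³ = (57/(-432*(-1) + 75))³ = (57/(432 + 75))³ = (57/507)³ = (57*(1/507))³ = (19/169)³ = 6859/4826809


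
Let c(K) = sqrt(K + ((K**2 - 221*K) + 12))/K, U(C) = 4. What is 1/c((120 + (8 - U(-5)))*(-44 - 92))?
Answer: -8432*sqrt(72026147)/72026147 ≈ -0.99354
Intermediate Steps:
c(K) = sqrt(12 + K**2 - 220*K)/K (c(K) = sqrt(K + (12 + K**2 - 221*K))/K = sqrt(12 + K**2 - 220*K)/K)
1/c((120 + (8 - U(-5)))*(-44 - 92)) = 1/(sqrt(12 + ((120 + (8 - 1*4))*(-44 - 92))**2 - 220*(120 + (8 - 1*4))*(-44 - 92))/(((120 + (8 - 1*4))*(-44 - 92)))) = 1/(sqrt(12 + ((120 + (8 - 4))*(-136))**2 - 220*(120 + (8 - 4))*(-136))/(((120 + (8 - 4))*(-136)))) = 1/(sqrt(12 + ((120 + 4)*(-136))**2 - 220*(120 + 4)*(-136))/(((120 + 4)*(-136)))) = 1/(sqrt(12 + (124*(-136))**2 - 27280*(-136))/((124*(-136)))) = 1/(sqrt(12 + (-16864)**2 - 220*(-16864))/(-16864)) = 1/(-sqrt(12 + 284394496 + 3710080)/16864) = 1/(-sqrt(72026147)/8432) = -8432*sqrt(72026147)/72026147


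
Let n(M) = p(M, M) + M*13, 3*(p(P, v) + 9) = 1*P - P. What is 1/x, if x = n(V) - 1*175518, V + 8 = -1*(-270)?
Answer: -1/172121 ≈ -5.8099e-6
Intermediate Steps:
p(P, v) = -9 (p(P, v) = -9 + (1*P - P)/3 = -9 + (P - P)/3 = -9 + (1/3)*0 = -9 + 0 = -9)
V = 262 (V = -8 - 1*(-270) = -8 + 270 = 262)
n(M) = -9 + 13*M (n(M) = -9 + M*13 = -9 + 13*M)
x = -172121 (x = (-9 + 13*262) - 1*175518 = (-9 + 3406) - 175518 = 3397 - 175518 = -172121)
1/x = 1/(-172121) = -1/172121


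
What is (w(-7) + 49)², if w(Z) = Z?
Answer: 1764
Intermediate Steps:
(w(-7) + 49)² = (-7 + 49)² = 42² = 1764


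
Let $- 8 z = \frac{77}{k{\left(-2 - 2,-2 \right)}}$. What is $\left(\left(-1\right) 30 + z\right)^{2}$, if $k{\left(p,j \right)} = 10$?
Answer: $\frac{6135529}{6400} \approx 958.68$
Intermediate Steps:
$z = - \frac{77}{80}$ ($z = - \frac{77 \cdot \frac{1}{10}}{8} = \left(- \frac{1}{8}\right) \frac{77}{10} = - \frac{77}{80} \approx -0.9625$)
$\left(\left(-1\right) 30 + z\right)^{2} = \left(\left(-1\right) 30 - \frac{77}{80}\right)^{2} = \left(-30 - \frac{77}{80}\right)^{2} = \left(- \frac{2477}{80}\right)^{2} = \frac{6135529}{6400}$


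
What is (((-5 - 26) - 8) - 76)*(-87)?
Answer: 10005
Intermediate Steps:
(((-5 - 26) - 8) - 76)*(-87) = ((-31 - 8) - 76)*(-87) = (-39 - 76)*(-87) = -115*(-87) = 10005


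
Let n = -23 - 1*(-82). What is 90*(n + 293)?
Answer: 31680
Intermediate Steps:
n = 59 (n = -23 + 82 = 59)
90*(n + 293) = 90*(59 + 293) = 90*352 = 31680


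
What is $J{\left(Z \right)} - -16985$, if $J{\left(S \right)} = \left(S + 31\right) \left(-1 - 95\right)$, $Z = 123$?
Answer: $2201$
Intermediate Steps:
$J{\left(S \right)} = -2976 - 96 S$ ($J{\left(S \right)} = \left(31 + S\right) \left(-96\right) = -2976 - 96 S$)
$J{\left(Z \right)} - -16985 = \left(-2976 - 11808\right) - -16985 = \left(-2976 - 11808\right) + 16985 = -14784 + 16985 = 2201$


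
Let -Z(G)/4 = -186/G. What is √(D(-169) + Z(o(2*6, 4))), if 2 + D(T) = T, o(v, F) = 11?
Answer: I*√12507/11 ≈ 10.167*I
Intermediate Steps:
D(T) = -2 + T
Z(G) = 744/G (Z(G) = -(-744)/G = 744/G)
√(D(-169) + Z(o(2*6, 4))) = √((-2 - 169) + 744/11) = √(-171 + 744*(1/11)) = √(-171 + 744/11) = √(-1137/11) = I*√12507/11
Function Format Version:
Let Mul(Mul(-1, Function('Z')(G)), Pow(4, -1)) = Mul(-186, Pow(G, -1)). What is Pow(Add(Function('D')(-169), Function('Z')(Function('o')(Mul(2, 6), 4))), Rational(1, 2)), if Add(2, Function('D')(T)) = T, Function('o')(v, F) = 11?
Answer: Mul(Rational(1, 11), I, Pow(12507, Rational(1, 2))) ≈ Mul(10.167, I)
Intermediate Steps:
Function('D')(T) = Add(-2, T)
Function('Z')(G) = Mul(744, Pow(G, -1)) (Function('Z')(G) = Mul(-4, Mul(-186, Pow(G, -1))) = Mul(744, Pow(G, -1)))
Pow(Add(Function('D')(-169), Function('Z')(Function('o')(Mul(2, 6), 4))), Rational(1, 2)) = Pow(Add(Add(-2, -169), Mul(744, Pow(11, -1))), Rational(1, 2)) = Pow(Add(-171, Mul(744, Rational(1, 11))), Rational(1, 2)) = Pow(Add(-171, Rational(744, 11)), Rational(1, 2)) = Pow(Rational(-1137, 11), Rational(1, 2)) = Mul(Rational(1, 11), I, Pow(12507, Rational(1, 2)))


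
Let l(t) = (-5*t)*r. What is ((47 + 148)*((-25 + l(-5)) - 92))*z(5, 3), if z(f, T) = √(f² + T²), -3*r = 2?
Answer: -26065*√34 ≈ -1.5198e+5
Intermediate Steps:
r = -⅔ (r = -⅓*2 = -⅔ ≈ -0.66667)
l(t) = 10*t/3 (l(t) = -5*t*(-⅔) = 10*t/3)
z(f, T) = √(T² + f²)
((47 + 148)*((-25 + l(-5)) - 92))*z(5, 3) = ((47 + 148)*((-25 + (10/3)*(-5)) - 92))*√(3² + 5²) = (195*((-25 - 50/3) - 92))*√(9 + 25) = (195*(-125/3 - 92))*√34 = (195*(-401/3))*√34 = -26065*√34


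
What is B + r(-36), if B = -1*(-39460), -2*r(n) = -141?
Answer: 79061/2 ≈ 39531.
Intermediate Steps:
r(n) = 141/2 (r(n) = -½*(-141) = 141/2)
B = 39460
B + r(-36) = 39460 + 141/2 = 79061/2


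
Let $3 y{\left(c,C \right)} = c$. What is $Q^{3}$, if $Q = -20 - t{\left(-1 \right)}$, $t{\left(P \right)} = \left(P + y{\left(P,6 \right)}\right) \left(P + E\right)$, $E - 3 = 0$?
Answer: $- \frac{140608}{27} \approx -5207.7$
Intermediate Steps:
$E = 3$ ($E = 3 + 0 = 3$)
$y{\left(c,C \right)} = \frac{c}{3}$
$t{\left(P \right)} = \frac{4 P \left(3 + P\right)}{3}$ ($t{\left(P \right)} = \left(P + \frac{P}{3}\right) \left(P + 3\right) = \frac{4 P}{3} \left(3 + P\right) = \frac{4 P \left(3 + P\right)}{3}$)
$Q = - \frac{52}{3}$ ($Q = -20 - \frac{4}{3} \left(-1\right) \left(3 - 1\right) = -20 - \frac{4}{3} \left(-1\right) 2 = -20 - - \frac{8}{3} = -20 + \frac{8}{3} = - \frac{52}{3} \approx -17.333$)
$Q^{3} = \left(- \frac{52}{3}\right)^{3} = - \frac{140608}{27}$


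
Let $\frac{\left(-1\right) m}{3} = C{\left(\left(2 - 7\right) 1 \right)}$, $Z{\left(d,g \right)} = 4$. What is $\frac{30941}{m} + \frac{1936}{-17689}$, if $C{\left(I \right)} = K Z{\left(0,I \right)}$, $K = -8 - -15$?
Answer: $- \frac{78211139}{212268} \approx -368.45$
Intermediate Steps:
$K = 7$ ($K = -8 + 15 = 7$)
$C{\left(I \right)} = 28$ ($C{\left(I \right)} = 7 \cdot 4 = 28$)
$m = -84$ ($m = \left(-3\right) 28 = -84$)
$\frac{30941}{m} + \frac{1936}{-17689} = \frac{30941}{-84} + \frac{1936}{-17689} = 30941 \left(- \frac{1}{84}\right) + 1936 \left(- \frac{1}{17689}\right) = - \frac{30941}{84} - \frac{1936}{17689} = - \frac{78211139}{212268}$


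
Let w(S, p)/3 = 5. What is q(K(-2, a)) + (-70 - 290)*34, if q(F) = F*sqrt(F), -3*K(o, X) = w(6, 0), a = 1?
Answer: -12240 - 5*I*sqrt(5) ≈ -12240.0 - 11.18*I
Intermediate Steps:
w(S, p) = 15 (w(S, p) = 3*5 = 15)
K(o, X) = -5 (K(o, X) = -1/3*15 = -5)
q(F) = F**(3/2)
q(K(-2, a)) + (-70 - 290)*34 = (-5)**(3/2) + (-70 - 290)*34 = -5*I*sqrt(5) - 360*34 = -5*I*sqrt(5) - 12240 = -12240 - 5*I*sqrt(5)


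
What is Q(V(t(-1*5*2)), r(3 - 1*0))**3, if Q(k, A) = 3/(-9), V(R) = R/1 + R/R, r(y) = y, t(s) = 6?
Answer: -1/27 ≈ -0.037037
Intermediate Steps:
V(R) = 1 + R (V(R) = R*1 + 1 = R + 1 = 1 + R)
Q(k, A) = -1/3 (Q(k, A) = 3*(-1/9) = -1/3)
Q(V(t(-1*5*2)), r(3 - 1*0))**3 = (-1/3)**3 = -1/27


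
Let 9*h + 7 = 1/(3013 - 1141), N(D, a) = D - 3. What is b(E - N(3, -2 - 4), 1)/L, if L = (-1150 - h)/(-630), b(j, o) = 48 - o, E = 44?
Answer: 498869280/19362097 ≈ 25.765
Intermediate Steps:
N(D, a) = -3 + D
h = -13103/16848 (h = -7/9 + 1/(9*(3013 - 1141)) = -7/9 + (1/9)/1872 = -7/9 + (1/9)*(1/1872) = -7/9 + 1/16848 = -13103/16848 ≈ -0.77772)
L = 19362097/10614240 (L = (-1150 - 1*(-13103/16848))/(-630) = (-1150 + 13103/16848)*(-1/630) = -19362097/16848*(-1/630) = 19362097/10614240 ≈ 1.8242)
b(E - N(3, -2 - 4), 1)/L = (48 - 1*1)/(19362097/10614240) = (48 - 1)*(10614240/19362097) = 47*(10614240/19362097) = 498869280/19362097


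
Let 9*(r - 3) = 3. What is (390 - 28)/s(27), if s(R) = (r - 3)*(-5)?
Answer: -1086/5 ≈ -217.20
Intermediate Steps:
r = 10/3 (r = 3 + (⅑)*3 = 3 + ⅓ = 10/3 ≈ 3.3333)
s(R) = -5/3 (s(R) = (10/3 - 3)*(-5) = (⅓)*(-5) = -5/3)
(390 - 28)/s(27) = (390 - 28)/(-5/3) = 362*(-⅗) = -1086/5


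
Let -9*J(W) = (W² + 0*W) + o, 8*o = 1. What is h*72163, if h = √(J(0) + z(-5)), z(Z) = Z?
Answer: 1371097*I*√2/12 ≈ 1.6159e+5*I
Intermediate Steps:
o = ⅛ (o = (⅛)*1 = ⅛ ≈ 0.12500)
J(W) = -1/72 - W²/9 (J(W) = -((W² + 0*W) + ⅛)/9 = -((W² + 0) + ⅛)/9 = -(W² + ⅛)/9 = -(⅛ + W²)/9 = -1/72 - W²/9)
h = 19*I*√2/12 (h = √((-1/72 - ⅑*0²) - 5) = √((-1/72 - ⅑*0) - 5) = √((-1/72 + 0) - 5) = √(-1/72 - 5) = √(-361/72) = 19*I*√2/12 ≈ 2.2392*I)
h*72163 = (19*I*√2/12)*72163 = 1371097*I*√2/12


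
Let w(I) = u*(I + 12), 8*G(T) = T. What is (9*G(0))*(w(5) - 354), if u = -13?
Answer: 0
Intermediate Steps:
G(T) = T/8
w(I) = -156 - 13*I (w(I) = -13*(I + 12) = -13*(12 + I) = -156 - 13*I)
(9*G(0))*(w(5) - 354) = (9*((⅛)*0))*((-156 - 13*5) - 354) = (9*0)*((-156 - 65) - 354) = 0*(-221 - 354) = 0*(-575) = 0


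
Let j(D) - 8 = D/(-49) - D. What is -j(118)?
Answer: 5508/49 ≈ 112.41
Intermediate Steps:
j(D) = 8 - 50*D/49 (j(D) = 8 + (D/(-49) - D) = 8 + (D*(-1/49) - D) = 8 + (-D/49 - D) = 8 - 50*D/49)
-j(118) = -(8 - 50/49*118) = -(8 - 5900/49) = -1*(-5508/49) = 5508/49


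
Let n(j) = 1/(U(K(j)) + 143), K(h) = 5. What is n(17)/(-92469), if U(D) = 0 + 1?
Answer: -1/13315536 ≈ -7.5100e-8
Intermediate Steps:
U(D) = 1
n(j) = 1/144 (n(j) = 1/(1 + 143) = 1/144)
n(17)/(-92469) = (1/144)/(-92469) = (1/144)*(-1/92469) = -1/13315536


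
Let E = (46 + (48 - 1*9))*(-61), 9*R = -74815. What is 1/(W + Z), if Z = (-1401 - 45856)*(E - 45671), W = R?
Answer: 9/21629643113 ≈ 4.1610e-10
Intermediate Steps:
R = -74815/9 (R = (⅑)*(-74815) = -74815/9 ≈ -8312.8)
W = -74815/9 ≈ -8312.8
E = -5185 (E = (46 + (48 - 9))*(-61) = (46 + 39)*(-61) = 85*(-61) = -5185)
Z = 2403301992 (Z = (-1401 - 45856)*(-5185 - 45671) = -47257*(-50856) = 2403301992)
1/(W + Z) = 1/(-74815/9 + 2403301992) = 1/(21629643113/9) = 9/21629643113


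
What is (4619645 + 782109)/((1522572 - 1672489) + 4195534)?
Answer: 5401754/4045617 ≈ 1.3352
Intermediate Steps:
(4619645 + 782109)/((1522572 - 1672489) + 4195534) = 5401754/(-149917 + 4195534) = 5401754/4045617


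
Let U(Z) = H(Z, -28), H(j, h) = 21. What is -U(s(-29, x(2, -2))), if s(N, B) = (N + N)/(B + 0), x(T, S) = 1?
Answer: -21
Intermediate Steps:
s(N, B) = 2*N/B (s(N, B) = (2*N)/B = 2*N/B)
U(Z) = 21
-U(s(-29, x(2, -2))) = -1*21 = -21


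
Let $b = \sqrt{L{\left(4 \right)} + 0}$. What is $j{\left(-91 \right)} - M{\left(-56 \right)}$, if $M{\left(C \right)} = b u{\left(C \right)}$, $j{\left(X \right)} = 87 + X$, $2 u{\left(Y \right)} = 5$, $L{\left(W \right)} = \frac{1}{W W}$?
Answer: $- \frac{37}{8} \approx -4.625$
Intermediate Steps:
$L{\left(W \right)} = \frac{1}{W^{2}}$
$u{\left(Y \right)} = \frac{5}{2}$ ($u{\left(Y \right)} = \frac{1}{2} \cdot 5 = \frac{5}{2}$)
$b = \frac{1}{4}$ ($b = \sqrt{\frac{1}{16} + 0} = \sqrt{\frac{1}{16}} = \frac{1}{4} \approx 0.25$)
$M{\left(C \right)} = \frac{5}{8}$ ($M{\left(C \right)} = \frac{1}{4} \cdot \frac{5}{2} = \frac{5}{8}$)
$j{\left(-91 \right)} - M{\left(-56 \right)} = \left(87 - 91\right) - \frac{5}{8} = -4 - \frac{5}{8} = - \frac{37}{8}$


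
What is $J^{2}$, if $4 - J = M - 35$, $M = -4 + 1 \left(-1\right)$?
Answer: $1936$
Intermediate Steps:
$M = -5$ ($M = -4 - 1 = -5$)
$J = 44$ ($J = 4 - \left(-5 - 35\right) = 4 - -40 = 4 + 40 = 44$)
$J^{2} = 44^{2} = 1936$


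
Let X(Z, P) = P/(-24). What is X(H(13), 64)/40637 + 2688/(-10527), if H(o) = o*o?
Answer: -109260328/427785699 ≈ -0.25541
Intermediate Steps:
H(o) = o²
X(Z, P) = -P/24 (X(Z, P) = P*(-1/24) = -P/24)
X(H(13), 64)/40637 + 2688/(-10527) = -1/24*64/40637 + 2688/(-10527) = -8/3*1/40637 + 2688*(-1/10527) = -8/121911 - 896/3509 = -109260328/427785699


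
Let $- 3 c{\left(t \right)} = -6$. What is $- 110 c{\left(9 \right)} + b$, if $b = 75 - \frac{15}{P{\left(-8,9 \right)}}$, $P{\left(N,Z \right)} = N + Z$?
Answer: $-160$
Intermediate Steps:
$c{\left(t \right)} = 2$ ($c{\left(t \right)} = \left(- \frac{1}{3}\right) \left(-6\right) = 2$)
$b = 60$ ($b = 75 - \frac{15}{-8 + 9} = 75 - \frac{15}{1} = 75 - 15 \cdot 1 = 75 - 15 = 60$)
$- 110 c{\left(9 \right)} + b = \left(-110\right) 2 + 60 = -220 + 60 = -160$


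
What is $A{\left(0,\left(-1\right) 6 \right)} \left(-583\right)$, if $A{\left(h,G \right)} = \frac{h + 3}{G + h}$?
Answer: $\frac{583}{2} \approx 291.5$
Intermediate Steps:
$A{\left(h,G \right)} = \frac{3 + h}{G + h}$
$A{\left(0,\left(-1\right) 6 \right)} \left(-583\right) = \frac{3 + 0}{\left(-1\right) 6 + 0} \left(-583\right) = \frac{1}{-6 + 0} \cdot 3 \left(-583\right) = \frac{1}{-6} \cdot 3 \left(-583\right) = \left(- \frac{1}{6}\right) 3 \left(-583\right) = \left(- \frac{1}{2}\right) \left(-583\right) = \frac{583}{2}$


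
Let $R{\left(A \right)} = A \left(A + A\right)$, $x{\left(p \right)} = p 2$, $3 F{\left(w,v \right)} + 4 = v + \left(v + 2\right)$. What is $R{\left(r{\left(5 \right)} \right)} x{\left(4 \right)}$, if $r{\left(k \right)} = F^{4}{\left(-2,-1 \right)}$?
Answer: $\frac{1048576}{6561} \approx 159.82$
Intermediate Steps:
$F{\left(w,v \right)} = - \frac{2}{3} + \frac{2 v}{3}$ ($F{\left(w,v \right)} = - \frac{4}{3} + \frac{v + \left(v + 2\right)}{3} = - \frac{4}{3} + \frac{v + \left(2 + v\right)}{3} = - \frac{4}{3} + \frac{2 + 2 v}{3} = - \frac{4}{3} + \left(\frac{2}{3} + \frac{2 v}{3}\right) = - \frac{2}{3} + \frac{2 v}{3}$)
$x{\left(p \right)} = 2 p$
$r{\left(k \right)} = \frac{256}{81}$ ($r{\left(k \right)} = \left(- \frac{2}{3} + \frac{2}{3} \left(-1\right)\right)^{4} = \left(- \frac{2}{3} - \frac{2}{3}\right)^{4} = \left(- \frac{4}{3}\right)^{4} = \frac{256}{81}$)
$R{\left(A \right)} = 2 A^{2}$ ($R{\left(A \right)} = A 2 A = 2 A^{2}$)
$R{\left(r{\left(5 \right)} \right)} x{\left(4 \right)} = 2 \left(\frac{256}{81}\right)^{2} \cdot 2 \cdot 4 = 2 \cdot \frac{65536}{6561} \cdot 8 = \frac{131072}{6561} \cdot 8 = \frac{1048576}{6561}$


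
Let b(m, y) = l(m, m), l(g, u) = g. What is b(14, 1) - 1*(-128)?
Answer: 142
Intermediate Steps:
b(m, y) = m
b(14, 1) - 1*(-128) = 14 - 1*(-128) = 14 + 128 = 142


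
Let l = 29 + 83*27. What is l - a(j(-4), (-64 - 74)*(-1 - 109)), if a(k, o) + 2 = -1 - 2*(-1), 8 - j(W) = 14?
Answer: 2271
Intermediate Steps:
j(W) = -6 (j(W) = 8 - 1*14 = 8 - 14 = -6)
a(k, o) = -1 (a(k, o) = -2 + (-1 - 2*(-1)) = -2 + (-1 + 2) = -2 + 1 = -1)
l = 2270 (l = 29 + 2241 = 2270)
l - a(j(-4), (-64 - 74)*(-1 - 109)) = 2270 - 1*(-1) = 2270 + 1 = 2271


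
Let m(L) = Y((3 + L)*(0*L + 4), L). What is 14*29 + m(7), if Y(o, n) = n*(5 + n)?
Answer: 490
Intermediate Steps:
m(L) = L*(5 + L)
14*29 + m(7) = 14*29 + 7*(5 + 7) = 406 + 7*12 = 406 + 84 = 490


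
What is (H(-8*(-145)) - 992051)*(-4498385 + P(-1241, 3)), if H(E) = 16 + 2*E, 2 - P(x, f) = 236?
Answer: 4452350703585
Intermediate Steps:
P(x, f) = -234 (P(x, f) = 2 - 1*236 = 2 - 236 = -234)
(H(-8*(-145)) - 992051)*(-4498385 + P(-1241, 3)) = ((16 + 2*(-8*(-145))) - 992051)*(-4498385 - 234) = ((16 + 2*1160) - 992051)*(-4498619) = ((16 + 2320) - 992051)*(-4498619) = (2336 - 992051)*(-4498619) = -989715*(-4498619) = 4452350703585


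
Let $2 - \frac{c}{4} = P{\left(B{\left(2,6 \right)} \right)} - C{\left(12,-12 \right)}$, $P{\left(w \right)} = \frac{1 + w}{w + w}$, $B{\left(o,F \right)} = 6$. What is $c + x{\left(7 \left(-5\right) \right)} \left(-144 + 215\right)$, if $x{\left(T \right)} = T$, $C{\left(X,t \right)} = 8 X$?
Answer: $- \frac{6286}{3} \approx -2095.3$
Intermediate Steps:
$P{\left(w \right)} = \frac{1 + w}{2 w}$
$c = \frac{1169}{3}$ ($c = 8 - 4 \left(\frac{1 + 6}{2 \cdot 6} - 8 \cdot 12\right) = 8 - 4 \left(\frac{1}{2} \cdot \frac{1}{6} \cdot 7 - 96\right) = 8 - 4 \left(\frac{7}{12} - 96\right) = 8 - - \frac{1145}{3} = 8 + \frac{1145}{3} = \frac{1169}{3} \approx 389.67$)
$c + x{\left(7 \left(-5\right) \right)} \left(-144 + 215\right) = \frac{1169}{3} + 7 \left(-5\right) \left(-144 + 215\right) = \frac{1169}{3} - 2485 = - \frac{6286}{3}$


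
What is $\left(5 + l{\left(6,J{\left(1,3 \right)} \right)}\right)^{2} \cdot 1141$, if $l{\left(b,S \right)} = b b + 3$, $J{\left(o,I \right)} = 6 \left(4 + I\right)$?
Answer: $2208976$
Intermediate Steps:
$J{\left(o,I \right)} = 24 + 6 I$
$l{\left(b,S \right)} = 3 + b^{2}$ ($l{\left(b,S \right)} = b^{2} + 3 = 3 + b^{2}$)
$\left(5 + l{\left(6,J{\left(1,3 \right)} \right)}\right)^{2} \cdot 1141 = \left(5 + \left(3 + 6^{2}\right)\right)^{2} \cdot 1141 = \left(5 + \left(3 + 36\right)\right)^{2} \cdot 1141 = \left(5 + 39\right)^{2} \cdot 1141 = 44^{2} \cdot 1141 = 1936 \cdot 1141 = 2208976$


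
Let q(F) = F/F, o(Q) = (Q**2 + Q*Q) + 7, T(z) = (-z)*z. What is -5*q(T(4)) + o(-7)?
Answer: 100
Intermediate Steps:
T(z) = -z**2
o(Q) = 7 + 2*Q**2 (o(Q) = (Q**2 + Q**2) + 7 = 2*Q**2 + 7 = 7 + 2*Q**2)
q(F) = 1
-5*q(T(4)) + o(-7) = -5*1 + (7 + 2*(-7)**2) = -5 + (7 + 2*49) = -5 + (7 + 98) = -5 + 105 = 100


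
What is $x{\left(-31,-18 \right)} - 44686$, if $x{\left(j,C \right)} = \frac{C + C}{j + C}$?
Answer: $- \frac{2189578}{49} \approx -44685.0$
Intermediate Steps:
$x{\left(j,C \right)} = \frac{2 C}{C + j}$
$x{\left(-31,-18 \right)} - 44686 = 2 \left(-18\right) \frac{1}{-18 - 31} - 44686 = 2 \left(-18\right) \frac{1}{-49} - 44686 = 2 \left(-18\right) \left(- \frac{1}{49}\right) - 44686 = \frac{36}{49} - 44686 = - \frac{2189578}{49}$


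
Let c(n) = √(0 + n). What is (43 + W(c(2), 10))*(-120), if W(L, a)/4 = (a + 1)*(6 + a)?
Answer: -89640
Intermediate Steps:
c(n) = √n
W(L, a) = 4*(1 + a)*(6 + a) (W(L, a) = 4*((a + 1)*(6 + a)) = 4*((1 + a)*(6 + a)) = 4*(1 + a)*(6 + a))
(43 + W(c(2), 10))*(-120) = (43 + (24 + 4*10² + 28*10))*(-120) = (43 + (24 + 4*100 + 280))*(-120) = (43 + (24 + 400 + 280))*(-120) = (43 + 704)*(-120) = 747*(-120) = -89640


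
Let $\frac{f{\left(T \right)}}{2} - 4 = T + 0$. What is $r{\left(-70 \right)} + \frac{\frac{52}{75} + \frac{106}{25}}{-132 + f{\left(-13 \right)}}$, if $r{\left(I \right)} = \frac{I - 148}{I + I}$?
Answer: $\frac{24007}{15750} \approx 1.5243$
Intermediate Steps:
$f{\left(T \right)} = 8 + 2 T$ ($f{\left(T \right)} = 8 + 2 \left(T + 0\right) = 8 + 2 T$)
$r{\left(I \right)} = \frac{-148 + I}{2 I}$
$r{\left(-70 \right)} + \frac{\frac{52}{75} + \frac{106}{25}}{-132 + f{\left(-13 \right)}} = \frac{-148 - 70}{2 \left(-70\right)} + \frac{\frac{52}{75} + \frac{106}{25}}{-132 + \left(8 + 2 \left(-13\right)\right)} = \frac{1}{2} \left(- \frac{1}{70}\right) \left(-218\right) + \frac{52 \cdot \frac{1}{75} + 106 \cdot \frac{1}{25}}{-132 + \left(8 - 26\right)} = \frac{109}{70} + \frac{\frac{52}{75} + \frac{106}{25}}{-132 - 18} = \frac{109}{70} + \frac{1}{-150} \cdot \frac{74}{15} = \frac{109}{70} - \frac{37}{1125} = \frac{24007}{15750}$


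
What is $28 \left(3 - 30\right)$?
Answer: $-756$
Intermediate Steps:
$28 \left(3 - 30\right) = 28 \left(-27\right) = -756$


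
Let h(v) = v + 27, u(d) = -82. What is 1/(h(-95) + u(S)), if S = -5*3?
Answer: -1/150 ≈ -0.0066667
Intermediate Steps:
S = -15
h(v) = 27 + v
1/(h(-95) + u(S)) = 1/((27 - 95) - 82) = 1/(-68 - 82) = 1/(-150) = -1/150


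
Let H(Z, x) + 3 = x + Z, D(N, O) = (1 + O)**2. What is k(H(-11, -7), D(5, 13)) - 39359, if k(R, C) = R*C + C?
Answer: -43279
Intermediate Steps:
H(Z, x) = -3 + Z + x (H(Z, x) = -3 + (x + Z) = -3 + (Z + x) = -3 + Z + x)
k(R, C) = C + C*R (k(R, C) = C*R + C = C + C*R)
k(H(-11, -7), D(5, 13)) - 39359 = (1 + 13)**2*(1 + (-3 - 11 - 7)) - 39359 = 14**2*(1 - 21) - 39359 = 196*(-20) - 39359 = -3920 - 39359 = -43279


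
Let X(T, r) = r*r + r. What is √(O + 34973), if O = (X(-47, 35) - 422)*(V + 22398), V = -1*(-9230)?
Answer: √26539237 ≈ 5151.6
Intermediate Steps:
V = 9230
X(T, r) = r + r² (X(T, r) = r² + r = r + r²)
O = 26504264 (O = (35*(1 + 35) - 422)*(9230 + 22398) = (35*36 - 422)*31628 = (1260 - 422)*31628 = 838*31628 = 26504264)
√(O + 34973) = √(26504264 + 34973) = √26539237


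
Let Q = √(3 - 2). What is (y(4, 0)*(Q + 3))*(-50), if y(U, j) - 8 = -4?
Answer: -800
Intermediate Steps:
y(U, j) = 4 (y(U, j) = 8 - 4 = 4)
Q = 1 (Q = √1 = 1)
(y(4, 0)*(Q + 3))*(-50) = (4*(1 + 3))*(-50) = (4*4)*(-50) = 16*(-50) = -800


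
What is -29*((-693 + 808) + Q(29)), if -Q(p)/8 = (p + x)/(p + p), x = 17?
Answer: -3151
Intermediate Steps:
Q(p) = -4*(17 + p)/p (Q(p) = -8*(p + 17)/(p + p) = -8*(17 + p)/(2*p) = -8*(17 + p)*1/(2*p) = -4*(17 + p)/p)
-29*((-693 + 808) + Q(29)) = -29*((-693 + 808) + (-4 - 68/29)) = -29*(115 + (-4 - 68*1/29)) = -29*(115 + (-4 - 68/29)) = -29*(115 - 184/29) = -29*3151/29 = -3151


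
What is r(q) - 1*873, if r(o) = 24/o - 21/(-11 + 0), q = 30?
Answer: -47866/55 ≈ -870.29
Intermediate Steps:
r(o) = 21/11 + 24/o (r(o) = 24/o - 21/(-11) = 24/o - 21*(-1/11) = 24/o + 21/11 = 21/11 + 24/o)
r(q) - 1*873 = (21/11 + 24/30) - 1*873 = (21/11 + 24*(1/30)) - 873 = (21/11 + 4/5) - 873 = 149/55 - 873 = -47866/55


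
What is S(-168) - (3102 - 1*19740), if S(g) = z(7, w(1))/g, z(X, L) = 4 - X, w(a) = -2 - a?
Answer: 931729/56 ≈ 16638.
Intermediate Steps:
S(g) = -3/g (S(g) = (4 - 1*7)/g = (4 - 7)/g = -3/g)
S(-168) - (3102 - 1*19740) = -3/(-168) - (3102 - 1*19740) = -3*(-1/168) - (3102 - 19740) = 1/56 - 1*(-16638) = 1/56 + 16638 = 931729/56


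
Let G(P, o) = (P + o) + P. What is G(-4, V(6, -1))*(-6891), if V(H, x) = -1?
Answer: 62019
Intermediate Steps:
G(P, o) = o + 2*P
G(-4, V(6, -1))*(-6891) = (-1 + 2*(-4))*(-6891) = (-1 - 8)*(-6891) = -9*(-6891) = 62019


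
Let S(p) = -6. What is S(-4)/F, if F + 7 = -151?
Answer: 3/79 ≈ 0.037975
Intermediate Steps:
F = -158 (F = -7 - 151 = -158)
S(-4)/F = -6/(-158) = -6*(-1/158) = 3/79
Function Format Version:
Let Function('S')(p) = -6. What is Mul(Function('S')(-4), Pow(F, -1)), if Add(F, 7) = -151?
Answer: Rational(3, 79) ≈ 0.037975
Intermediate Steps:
F = -158 (F = Add(-7, -151) = -158)
Mul(Function('S')(-4), Pow(F, -1)) = Mul(-6, Pow(-158, -1)) = Mul(-6, Rational(-1, 158)) = Rational(3, 79)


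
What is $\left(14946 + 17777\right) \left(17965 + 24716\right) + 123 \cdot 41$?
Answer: $1396655406$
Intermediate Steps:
$\left(14946 + 17777\right) \left(17965 + 24716\right) + 123 \cdot 41 = 32723 \cdot 42681 + 5043 = 1396650363 + 5043 = 1396655406$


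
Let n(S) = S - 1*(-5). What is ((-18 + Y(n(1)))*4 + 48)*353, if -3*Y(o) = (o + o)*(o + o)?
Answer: -76248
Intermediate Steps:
n(S) = 5 + S (n(S) = S + 5 = 5 + S)
Y(o) = -4*o**2/3 (Y(o) = -(o + o)*(o + o)/3 = -2*o*2*o/3 = -4*o**2/3)
((-18 + Y(n(1)))*4 + 48)*353 = ((-18 - 4*(5 + 1)**2/3)*4 + 48)*353 = ((-18 - 4/3*6**2)*4 + 48)*353 = ((-18 - 4/3*36)*4 + 48)*353 = ((-18 - 48)*4 + 48)*353 = (-66*4 + 48)*353 = (-264 + 48)*353 = -216*353 = -76248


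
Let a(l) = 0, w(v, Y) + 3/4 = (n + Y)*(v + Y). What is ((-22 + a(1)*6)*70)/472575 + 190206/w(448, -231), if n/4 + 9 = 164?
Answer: 71805284468/31912895235 ≈ 2.2500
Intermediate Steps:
n = 620 (n = -36 + 4*164 = -36 + 656 = 620)
w(v, Y) = -¾ + (620 + Y)*(Y + v) (w(v, Y) = -¾ + (620 + Y)*(v + Y) = -¾ + (620 + Y)*(Y + v))
((-22 + a(1)*6)*70)/472575 + 190206/w(448, -231) = ((-22 + 0*6)*70)/472575 + 190206/(-¾ + (-231)² + 620*(-231) + 620*448 - 231*448) = ((-22 + 0)*70)*(1/472575) + 190206/(-¾ + 53361 - 143220 + 277760 - 103488) = -22*70*(1/472575) + 190206/(337649/4) = -1540*1/472575 + 190206*(4/337649) = -308/94515 + 760824/337649 = 71805284468/31912895235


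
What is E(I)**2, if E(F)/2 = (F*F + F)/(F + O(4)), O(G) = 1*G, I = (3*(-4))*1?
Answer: 1089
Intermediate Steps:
I = -12 (I = -12*1 = -12)
O(G) = G
E(F) = 2*(F + F**2)/(4 + F) (E(F) = 2*((F*F + F)/(F + 4)) = 2*((F**2 + F)/(4 + F)) = 2*((F + F**2)/(4 + F)) = 2*(F + F**2)/(4 + F))
E(I)**2 = (2*(-12)*(1 - 12)/(4 - 12))**2 = (2*(-12)*(-11)/(-8))**2 = (2*(-12)*(-1/8)*(-11))**2 = (-33)**2 = 1089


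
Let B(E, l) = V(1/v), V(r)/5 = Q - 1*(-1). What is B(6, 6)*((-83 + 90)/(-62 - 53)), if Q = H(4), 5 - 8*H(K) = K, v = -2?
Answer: -63/184 ≈ -0.34239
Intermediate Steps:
H(K) = 5/8 - K/8
Q = ⅛ (Q = 5/8 - ⅛*4 = 5/8 - ½ = ⅛ ≈ 0.12500)
V(r) = 45/8 (V(r) = 5*(⅛ - 1*(-1)) = 5*(⅛ + 1) = 5*(9/8) = 45/8)
B(E, l) = 45/8
B(6, 6)*((-83 + 90)/(-62 - 53)) = 45*((-83 + 90)/(-62 - 53))/8 = 45*(7/(-115))/8 = 45*(7*(-1/115))/8 = (45/8)*(-7/115) = -63/184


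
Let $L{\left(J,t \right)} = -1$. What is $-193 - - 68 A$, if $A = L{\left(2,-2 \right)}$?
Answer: $-261$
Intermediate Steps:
$A = -1$
$-193 - - 68 A = -193 - \left(-68\right) \left(-1\right) = -193 - 68 = -261$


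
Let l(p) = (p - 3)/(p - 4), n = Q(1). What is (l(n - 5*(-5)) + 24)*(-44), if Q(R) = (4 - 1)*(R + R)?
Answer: -29744/27 ≈ -1101.6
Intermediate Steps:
Q(R) = 6*R (Q(R) = 3*(2*R) = 6*R)
n = 6 (n = 6*1 = 6)
l(p) = (-3 + p)/(-4 + p)
(l(n - 5*(-5)) + 24)*(-44) = ((-3 + (6 - 5*(-5)))/(-4 + (6 - 5*(-5))) + 24)*(-44) = ((-3 + (6 + 25))/(-4 + (6 + 25)) + 24)*(-44) = ((-3 + 31)/(-4 + 31) + 24)*(-44) = (28/27 + 24)*(-44) = (676/27)*(-44) = -29744/27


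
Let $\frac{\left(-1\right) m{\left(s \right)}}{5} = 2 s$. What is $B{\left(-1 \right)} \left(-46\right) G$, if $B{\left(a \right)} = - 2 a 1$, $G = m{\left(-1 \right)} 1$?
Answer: $-920$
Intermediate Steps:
$m{\left(s \right)} = - 10 s$ ($m{\left(s \right)} = - 5 \cdot 2 s = - 10 s$)
$G = 10$ ($G = \left(-10\right) \left(-1\right) 1 = 10 \cdot 1 = 10$)
$B{\left(a \right)} = - 2 a$
$B{\left(-1 \right)} \left(-46\right) G = \left(-2\right) \left(-1\right) \left(-46\right) 10 = 2 \left(-46\right) 10 = \left(-92\right) 10 = -920$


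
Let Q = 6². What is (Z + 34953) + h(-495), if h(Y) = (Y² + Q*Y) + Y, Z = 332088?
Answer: 593751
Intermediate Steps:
Q = 36
h(Y) = Y² + 37*Y (h(Y) = (Y² + 36*Y) + Y = Y² + 37*Y)
(Z + 34953) + h(-495) = (332088 + 34953) - 495*(37 - 495) = 367041 - 495*(-458) = 367041 + 226710 = 593751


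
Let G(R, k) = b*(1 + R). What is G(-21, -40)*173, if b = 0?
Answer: 0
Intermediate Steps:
G(R, k) = 0 (G(R, k) = 0*(1 + R) = 0)
G(-21, -40)*173 = 0*173 = 0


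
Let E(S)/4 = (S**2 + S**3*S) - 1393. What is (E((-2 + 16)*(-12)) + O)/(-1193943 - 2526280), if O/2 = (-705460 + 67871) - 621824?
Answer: -3183965202/3720223 ≈ -855.85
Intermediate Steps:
E(S) = -5572 + 4*S**2 + 4*S**4 (E(S) = 4*((S**2 + S**3*S) - 1393) = 4*((S**2 + S**4) - 1393) = 4*(-1393 + S**2 + S**4) = -5572 + 4*S**2 + 4*S**4)
O = -2518826 (O = 2*((-705460 + 67871) - 621824) = 2*(-637589 - 621824) = 2*(-1259413) = -2518826)
(E((-2 + 16)*(-12)) + O)/(-1193943 - 2526280) = ((-5572 + 4*((-2 + 16)*(-12))**2 + 4*((-2 + 16)*(-12))**4) - 2518826)/(-1193943 - 2526280) = ((-5572 + 4*(14*(-12))**2 + 4*(14*(-12))**4) - 2518826)/(-3720223) = ((-5572 + 4*(-168)**2 + 4*(-168)**4) - 2518826)*(-1/3720223) = ((-5572 + 4*28224 + 4*796594176) - 2518826)*(-1/3720223) = ((-5572 + 112896 + 3186376704) - 2518826)*(-1/3720223) = (3186484028 - 2518826)*(-1/3720223) = 3183965202*(-1/3720223) = -3183965202/3720223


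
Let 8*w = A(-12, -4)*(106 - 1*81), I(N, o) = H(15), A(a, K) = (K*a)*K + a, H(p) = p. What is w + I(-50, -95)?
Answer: -1245/2 ≈ -622.50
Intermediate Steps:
A(a, K) = a + a*K**2 (A(a, K) = a*K**2 + a = a + a*K**2)
I(N, o) = 15
w = -1275/2 (w = ((-12*(1 + (-4)**2))*(106 - 1*81))/8 = ((-12*(1 + 16))*(106 - 81))/8 = (-12*17*25)/8 = (-204*25)/8 = (1/8)*(-5100) = -1275/2 ≈ -637.50)
w + I(-50, -95) = -1275/2 + 15 = -1245/2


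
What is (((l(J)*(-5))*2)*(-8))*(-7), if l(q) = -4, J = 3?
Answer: 2240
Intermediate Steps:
(((l(J)*(-5))*2)*(-8))*(-7) = ((-4*(-5)*2)*(-8))*(-7) = ((20*2)*(-8))*(-7) = (40*(-8))*(-7) = -320*(-7) = 2240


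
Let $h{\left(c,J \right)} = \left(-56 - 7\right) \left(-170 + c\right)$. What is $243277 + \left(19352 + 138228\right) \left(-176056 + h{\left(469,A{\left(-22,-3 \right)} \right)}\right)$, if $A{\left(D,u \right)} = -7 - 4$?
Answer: $-30710995663$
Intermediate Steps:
$A{\left(D,u \right)} = -11$
$h{\left(c,J \right)} = 10710 - 63 c$ ($h{\left(c,J \right)} = - 63 \left(-170 + c\right) = 10710 - 63 c$)
$243277 + \left(19352 + 138228\right) \left(-176056 + h{\left(469,A{\left(-22,-3 \right)} \right)}\right) = 243277 + \left(19352 + 138228\right) \left(-176056 + \left(10710 - 29547\right)\right) = 243277 + 157580 \left(-176056 + \left(10710 - 29547\right)\right) = 243277 + 157580 \left(-176056 - 18837\right) = 243277 + 157580 \left(-194893\right) = 243277 - 30711238940 = -30710995663$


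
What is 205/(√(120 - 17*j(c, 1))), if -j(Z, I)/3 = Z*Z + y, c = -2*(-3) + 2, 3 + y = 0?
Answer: 205*√359/1077 ≈ 3.6065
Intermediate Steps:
y = -3 (y = -3 + 0 = -3)
c = 8 (c = 6 + 2 = 8)
j(Z, I) = 9 - 3*Z² (j(Z, I) = -3*(Z*Z - 3) = -3*(Z² - 3) = -3*(-3 + Z²) = 9 - 3*Z²)
205/(√(120 - 17*j(c, 1))) = 205/(√(120 - 17*(9 - 3*8²))) = 205/(√(120 - 17*(9 - 3*64))) = 205/(√(120 - 17*(9 - 192))) = 205/(√(120 - 17*(-183))) = 205/(√(120 + 3111)) = 205/(√3231) = 205/((3*√359)) = 205*(√359/1077) = 205*√359/1077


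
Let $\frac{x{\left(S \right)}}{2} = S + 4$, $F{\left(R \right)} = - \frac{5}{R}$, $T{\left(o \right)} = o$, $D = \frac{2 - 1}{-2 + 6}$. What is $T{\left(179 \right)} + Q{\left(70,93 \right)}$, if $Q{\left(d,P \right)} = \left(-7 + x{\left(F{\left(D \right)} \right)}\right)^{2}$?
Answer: $1700$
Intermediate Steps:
$D = \frac{1}{4}$ ($D = 1 \cdot \frac{1}{4} = \frac{1}{4} \approx 0.25$)
$x{\left(S \right)} = 8 + 2 S$ ($x{\left(S \right)} = 2 \left(S + 4\right) = 2 \left(4 + S\right) = 8 + 2 S$)
$Q{\left(d,P \right)} = 1521$ ($Q{\left(d,P \right)} = \left(-7 + \left(8 + 2 \left(- 5 \frac{1}{\frac{1}{4}}\right)\right)\right)^{2} = \left(-7 + \left(8 + 2 \left(\left(-5\right) 4\right)\right)\right)^{2} = \left(-7 + \left(8 + 2 \left(-20\right)\right)\right)^{2} = \left(-7 + \left(8 - 40\right)\right)^{2} = \left(-7 - 32\right)^{2} = \left(-39\right)^{2} = 1521$)
$T{\left(179 \right)} + Q{\left(70,93 \right)} = 179 + 1521 = 1700$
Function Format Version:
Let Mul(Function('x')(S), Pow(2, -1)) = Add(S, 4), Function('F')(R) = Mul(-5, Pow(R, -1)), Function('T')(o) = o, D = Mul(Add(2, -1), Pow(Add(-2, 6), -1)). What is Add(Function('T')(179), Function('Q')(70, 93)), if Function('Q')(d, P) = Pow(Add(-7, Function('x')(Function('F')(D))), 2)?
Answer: 1700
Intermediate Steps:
D = Rational(1, 4) (D = Mul(1, Pow(4, -1)) = Mul(1, Rational(1, 4)) = Rational(1, 4) ≈ 0.25000)
Function('x')(S) = Add(8, Mul(2, S)) (Function('x')(S) = Mul(2, Add(S, 4)) = Mul(2, Add(4, S)) = Add(8, Mul(2, S)))
Function('Q')(d, P) = 1521 (Function('Q')(d, P) = Pow(Add(-7, Add(8, Mul(2, Mul(-5, Pow(Rational(1, 4), -1))))), 2) = Pow(Add(-7, Add(8, Mul(2, Mul(-5, 4)))), 2) = Pow(Add(-7, Add(8, Mul(2, -20))), 2) = Pow(Add(-7, Add(8, -40)), 2) = Pow(Add(-7, -32), 2) = Pow(-39, 2) = 1521)
Add(Function('T')(179), Function('Q')(70, 93)) = Add(179, 1521) = 1700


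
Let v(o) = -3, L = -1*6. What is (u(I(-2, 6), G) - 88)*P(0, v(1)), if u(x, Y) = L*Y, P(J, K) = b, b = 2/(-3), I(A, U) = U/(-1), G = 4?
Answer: 224/3 ≈ 74.667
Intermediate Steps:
L = -6
I(A, U) = -U (I(A, U) = U*(-1) = -U)
b = -2/3 (b = 2*(-1/3) = -2/3 ≈ -0.66667)
P(J, K) = -2/3
u(x, Y) = -6*Y
(u(I(-2, 6), G) - 88)*P(0, v(1)) = (-6*4 - 88)*(-2/3) = (-24 - 88)*(-2/3) = -112*(-2/3) = 224/3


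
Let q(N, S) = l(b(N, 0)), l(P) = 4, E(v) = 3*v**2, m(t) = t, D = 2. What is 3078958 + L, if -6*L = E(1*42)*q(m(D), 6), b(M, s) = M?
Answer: 3075430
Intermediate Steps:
q(N, S) = 4
L = -3528 (L = -3*(1*42)**2*4/6 = -3*42**2*4/6 = -3*1764*4/6 = -882*4 = -1/6*21168 = -3528)
3078958 + L = 3078958 - 3528 = 3075430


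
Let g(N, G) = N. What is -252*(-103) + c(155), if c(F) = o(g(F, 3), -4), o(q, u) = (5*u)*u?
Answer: 26036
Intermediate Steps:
o(q, u) = 5*u**2
c(F) = 80 (c(F) = 5*(-4)**2 = 5*16 = 80)
-252*(-103) + c(155) = -252*(-103) + 80 = 25956 + 80 = 26036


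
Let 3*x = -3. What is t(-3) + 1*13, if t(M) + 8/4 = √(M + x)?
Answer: 11 + 2*I ≈ 11.0 + 2.0*I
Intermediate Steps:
x = -1 (x = (⅓)*(-3) = -1)
t(M) = -2 + √(-1 + M) (t(M) = -2 + √(M - 1) = -2 + √(-1 + M))
t(-3) + 1*13 = (-2 + √(-1 - 3)) + 1*13 = (-2 + √(-4)) + 13 = (-2 + 2*I) + 13 = 11 + 2*I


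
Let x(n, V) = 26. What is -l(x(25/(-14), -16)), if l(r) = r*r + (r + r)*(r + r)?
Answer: -3380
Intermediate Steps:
l(r) = 5*r² (l(r) = r² + (2*r)*(2*r) = r² + 4*r² = 5*r²)
-l(x(25/(-14), -16)) = -5*26² = -5*676 = -1*3380 = -3380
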